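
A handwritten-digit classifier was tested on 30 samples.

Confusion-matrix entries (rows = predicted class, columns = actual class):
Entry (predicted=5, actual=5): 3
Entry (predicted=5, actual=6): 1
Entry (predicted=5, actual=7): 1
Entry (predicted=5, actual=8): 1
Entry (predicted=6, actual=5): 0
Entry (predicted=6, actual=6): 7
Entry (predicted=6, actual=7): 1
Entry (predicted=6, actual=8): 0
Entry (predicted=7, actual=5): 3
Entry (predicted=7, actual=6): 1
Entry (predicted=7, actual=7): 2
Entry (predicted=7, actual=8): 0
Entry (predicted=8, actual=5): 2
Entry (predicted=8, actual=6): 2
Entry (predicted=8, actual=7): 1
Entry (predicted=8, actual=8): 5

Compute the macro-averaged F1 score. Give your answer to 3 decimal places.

Per-class F1 score (2·TP/(2·TP+FP+FN)):
  5: TP=3, FP=1+1+1=3, FN=0+3+2=5 → 6/14 = 0.4286
  6: TP=7, FP=0+1+0=1, FN=1+1+2=4 → 14/19 = 0.7368
  7: TP=2, FP=3+1+0=4, FN=1+1+1=3 → 4/11 = 0.3636
  8: TP=5, FP=2+2+1=5, FN=1+0+0=1 → 10/16 = 0.6250
Macro-F1 score = mean = (0.4286 + 0.7368 + 0.3636 + 0.6250) / 4 = 0.539

0.539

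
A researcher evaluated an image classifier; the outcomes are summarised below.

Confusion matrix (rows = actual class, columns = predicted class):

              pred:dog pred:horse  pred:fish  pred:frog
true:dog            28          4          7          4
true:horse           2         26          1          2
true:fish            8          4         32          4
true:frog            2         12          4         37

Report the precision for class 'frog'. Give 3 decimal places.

Take TP from the diagonal, FP from the rest of the 'frog' prediction marginal, FN from the rest of the 'frog' actual marginal.
precision = TP/(TP+FP).
frog: TP=37, FP=4+2+4=10 → 37/47 = 0.7872

0.787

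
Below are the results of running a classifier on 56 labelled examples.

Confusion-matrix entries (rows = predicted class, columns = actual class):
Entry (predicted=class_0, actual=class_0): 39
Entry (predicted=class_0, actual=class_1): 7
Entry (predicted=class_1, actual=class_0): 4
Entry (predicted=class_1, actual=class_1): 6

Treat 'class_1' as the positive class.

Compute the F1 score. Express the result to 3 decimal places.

0.522

Precision = TP/(TP+FP) = 6/10 = 0.6000
Recall = TP/(TP+FN) = 6/13 = 0.4615
F1 = 2·TP/(2·TP+FP+FN) = 12/23 = 0.522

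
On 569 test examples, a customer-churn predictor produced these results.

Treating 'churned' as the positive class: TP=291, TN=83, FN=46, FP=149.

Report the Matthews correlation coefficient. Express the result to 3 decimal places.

0.260

MCC = (TP·TN − FP·FN) / √((TP+FP)(TP+FN)(TN+FP)(TN+FN))
Numerator = 291·83 − 149·46 = 17299
Denominator = √(440·337·232·129) = √4437723840 = 66616.2431
MCC = 17299 / 66616.2431 = 0.260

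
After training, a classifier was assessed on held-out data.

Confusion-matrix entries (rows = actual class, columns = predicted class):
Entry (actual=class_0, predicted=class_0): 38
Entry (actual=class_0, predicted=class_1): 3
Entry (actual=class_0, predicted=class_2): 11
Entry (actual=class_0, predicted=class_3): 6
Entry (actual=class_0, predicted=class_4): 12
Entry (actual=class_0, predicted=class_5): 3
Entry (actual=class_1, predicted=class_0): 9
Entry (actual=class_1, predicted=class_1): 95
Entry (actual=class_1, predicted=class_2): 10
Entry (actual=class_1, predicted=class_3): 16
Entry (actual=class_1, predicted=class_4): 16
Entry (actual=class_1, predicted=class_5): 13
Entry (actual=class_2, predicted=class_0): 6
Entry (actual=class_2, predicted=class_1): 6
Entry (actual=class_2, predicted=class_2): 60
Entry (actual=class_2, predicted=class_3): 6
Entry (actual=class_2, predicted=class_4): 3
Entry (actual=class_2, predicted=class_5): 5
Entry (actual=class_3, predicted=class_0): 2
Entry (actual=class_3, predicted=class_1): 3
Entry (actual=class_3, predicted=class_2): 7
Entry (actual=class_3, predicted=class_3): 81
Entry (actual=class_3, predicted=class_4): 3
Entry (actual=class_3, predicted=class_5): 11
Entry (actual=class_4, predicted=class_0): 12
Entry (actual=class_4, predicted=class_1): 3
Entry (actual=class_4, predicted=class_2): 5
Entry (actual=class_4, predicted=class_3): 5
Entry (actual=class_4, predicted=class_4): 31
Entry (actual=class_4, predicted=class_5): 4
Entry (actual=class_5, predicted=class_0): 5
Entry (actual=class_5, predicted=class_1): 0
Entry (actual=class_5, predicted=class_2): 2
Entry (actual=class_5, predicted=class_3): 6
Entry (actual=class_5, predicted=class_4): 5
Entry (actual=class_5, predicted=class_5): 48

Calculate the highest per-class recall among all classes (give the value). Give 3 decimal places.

0.757

Per-class recall (TP/(TP+FN)):
  class_0: TP=38, FN=3+11+6+12+3=35 → 38/73 = 0.5205
  class_1: TP=95, FN=9+10+16+16+13=64 → 95/159 = 0.5975
  class_2: TP=60, FN=6+6+6+3+5=26 → 60/86 = 0.6977
  class_3: TP=81, FN=2+3+7+3+11=26 → 81/107 = 0.7570
  class_4: TP=31, FN=12+3+5+5+4=29 → 31/60 = 0.5167
  class_5: TP=48, FN=5+0+2+6+5=18 → 48/66 = 0.7273
Highest is class 'class_3' with recall = 0.757.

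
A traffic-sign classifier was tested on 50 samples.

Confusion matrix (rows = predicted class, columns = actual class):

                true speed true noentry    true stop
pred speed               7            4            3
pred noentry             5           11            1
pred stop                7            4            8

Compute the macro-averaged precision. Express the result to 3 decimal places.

0.523

Per-class precision (TP/(TP+FP)):
  speed: TP=7, FP=4+3=7 → 7/14 = 0.5000
  noentry: TP=11, FP=5+1=6 → 11/17 = 0.6471
  stop: TP=8, FP=7+4=11 → 8/19 = 0.4211
Macro-precision = mean = (0.5000 + 0.6471 + 0.4211) / 3 = 0.523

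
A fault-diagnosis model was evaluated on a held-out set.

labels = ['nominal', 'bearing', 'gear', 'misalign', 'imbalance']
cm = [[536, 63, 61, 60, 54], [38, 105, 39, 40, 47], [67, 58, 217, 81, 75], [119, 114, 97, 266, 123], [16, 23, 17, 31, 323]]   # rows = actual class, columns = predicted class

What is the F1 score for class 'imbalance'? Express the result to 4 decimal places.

0.6260

One-vs-rest for 'imbalance': TP = diagonal; FP = other classes predicted 'imbalance'; FN = 'imbalance' predicted as other.
F1 score = 2·TP/(2·TP+FP+FN).
imbalance: TP=323, FP=54+47+75+123=299, FN=16+23+17+31=87 → 646/1032 = 0.62597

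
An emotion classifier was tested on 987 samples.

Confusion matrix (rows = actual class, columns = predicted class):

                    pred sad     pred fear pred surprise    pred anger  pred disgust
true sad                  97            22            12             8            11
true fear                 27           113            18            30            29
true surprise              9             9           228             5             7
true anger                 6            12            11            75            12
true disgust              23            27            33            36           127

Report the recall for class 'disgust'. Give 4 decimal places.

0.5163

Treat 'disgust' as positive and all other classes as negative.
recall = TP/(TP+FN).
disgust: TP=127, FN=23+27+33+36=119 → 127/246 = 0.51626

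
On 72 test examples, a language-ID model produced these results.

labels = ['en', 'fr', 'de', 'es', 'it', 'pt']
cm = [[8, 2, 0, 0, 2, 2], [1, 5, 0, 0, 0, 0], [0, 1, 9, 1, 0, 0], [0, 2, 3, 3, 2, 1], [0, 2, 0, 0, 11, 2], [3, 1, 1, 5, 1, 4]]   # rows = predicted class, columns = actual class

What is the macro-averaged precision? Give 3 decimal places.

Per-class precision (TP/(TP+FP)):
  en: TP=8, FP=2+0+0+2+2=6 → 8/14 = 0.5714
  fr: TP=5, FP=1+0+0+0+0=1 → 5/6 = 0.8333
  de: TP=9, FP=0+1+1+0+0=2 → 9/11 = 0.8182
  es: TP=3, FP=0+2+3+2+1=8 → 3/11 = 0.2727
  it: TP=11, FP=0+2+0+0+2=4 → 11/15 = 0.7333
  pt: TP=4, FP=3+1+1+5+1=11 → 4/15 = 0.2667
Macro-precision = mean = (0.5714 + 0.8333 + 0.8182 + 0.2727 + 0.7333 + 0.2667) / 6 = 0.583

0.583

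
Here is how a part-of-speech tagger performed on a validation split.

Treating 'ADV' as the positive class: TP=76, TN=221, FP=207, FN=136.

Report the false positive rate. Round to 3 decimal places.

0.484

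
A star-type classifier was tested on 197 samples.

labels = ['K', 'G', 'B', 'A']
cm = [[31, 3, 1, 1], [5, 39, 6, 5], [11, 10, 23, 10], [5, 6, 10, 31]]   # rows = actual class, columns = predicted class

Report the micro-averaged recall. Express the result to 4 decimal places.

Micro-averaging pools counts across classes: ΣTP=124, ΣFP=73, ΣFN=73.
Micro-recall = TP/(TP+FN) on pooled counts = 0.6294 (equals overall accuracy in single-label multiclass).

0.6294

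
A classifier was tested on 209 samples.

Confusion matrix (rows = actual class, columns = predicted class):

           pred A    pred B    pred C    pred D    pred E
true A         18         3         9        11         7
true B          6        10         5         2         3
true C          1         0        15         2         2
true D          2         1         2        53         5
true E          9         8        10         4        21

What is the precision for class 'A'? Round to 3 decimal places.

precision = TP/(TP+FP).
A: TP=18, FP=6+1+2+9=18 → 18/36 = 0.5000

0.500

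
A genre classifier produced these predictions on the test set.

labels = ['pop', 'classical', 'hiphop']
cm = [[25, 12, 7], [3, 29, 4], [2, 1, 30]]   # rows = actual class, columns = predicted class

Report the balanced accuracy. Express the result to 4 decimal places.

0.7609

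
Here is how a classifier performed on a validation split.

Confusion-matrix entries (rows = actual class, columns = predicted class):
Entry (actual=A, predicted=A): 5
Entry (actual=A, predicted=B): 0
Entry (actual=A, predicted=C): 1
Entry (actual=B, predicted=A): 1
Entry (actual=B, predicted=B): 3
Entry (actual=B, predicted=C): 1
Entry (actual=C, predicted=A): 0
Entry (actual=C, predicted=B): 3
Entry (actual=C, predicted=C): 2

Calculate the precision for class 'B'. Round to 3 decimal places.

0.500

Take TP from the diagonal, FP from the rest of the 'B' prediction marginal, FN from the rest of the 'B' actual marginal.
precision = TP/(TP+FP).
B: TP=3, FP=0+3=3 → 3/6 = 0.5000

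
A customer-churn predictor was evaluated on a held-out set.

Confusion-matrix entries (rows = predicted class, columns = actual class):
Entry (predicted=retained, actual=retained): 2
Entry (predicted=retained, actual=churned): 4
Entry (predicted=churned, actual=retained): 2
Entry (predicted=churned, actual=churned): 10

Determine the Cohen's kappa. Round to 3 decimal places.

Observed agreement pₒ = trace/N = 12/18 = 0.6667
Expected agreement pₑ = Σ (rowᵢ·colᵢ)/N² = (4·6 + 14·12)/18² = 0.5926
κ = (pₒ − pₑ)/(1 − pₑ) = (0.6667 − 0.5926)/(1 − 0.5926) = 0.182

0.182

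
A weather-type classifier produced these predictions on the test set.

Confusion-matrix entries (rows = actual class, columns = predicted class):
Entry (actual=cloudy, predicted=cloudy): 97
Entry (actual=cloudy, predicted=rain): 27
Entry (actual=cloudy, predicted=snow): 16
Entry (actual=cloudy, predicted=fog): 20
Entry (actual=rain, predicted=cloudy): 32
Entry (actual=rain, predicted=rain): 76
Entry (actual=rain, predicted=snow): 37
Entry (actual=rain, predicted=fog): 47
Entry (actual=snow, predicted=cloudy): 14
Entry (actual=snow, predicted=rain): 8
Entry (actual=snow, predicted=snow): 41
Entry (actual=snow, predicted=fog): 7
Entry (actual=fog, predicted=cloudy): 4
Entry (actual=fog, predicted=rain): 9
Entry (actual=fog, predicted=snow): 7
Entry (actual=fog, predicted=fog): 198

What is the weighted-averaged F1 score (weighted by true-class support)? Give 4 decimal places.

0.6319

Per-class F1 score (2·TP/(2·TP+FP+FN)):
  cloudy: TP=97, FP=32+14+4=50, FN=27+16+20=63 → 194/307 = 0.63192
  rain: TP=76, FP=27+8+9=44, FN=32+37+47=116 → 152/312 = 0.48718
  snow: TP=41, FP=16+37+7=60, FN=14+8+7=29 → 82/171 = 0.47953
  fog: TP=198, FP=20+47+7=74, FN=4+9+7=20 → 396/490 = 0.80816
Weighted-F1 score = Σ (supportᵢ/N)·F1 scoreᵢ with N=640: (160/640)·0.63192 + (192/640)·0.48718 + (70/640)·0.47953 + (218/640)·0.80816 = 0.6319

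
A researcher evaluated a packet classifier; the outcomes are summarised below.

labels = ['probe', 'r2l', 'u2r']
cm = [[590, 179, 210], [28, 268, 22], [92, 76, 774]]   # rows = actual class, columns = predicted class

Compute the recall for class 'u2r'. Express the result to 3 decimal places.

One-vs-rest for 'u2r': TP = diagonal; FP = other classes predicted 'u2r'; FN = 'u2r' predicted as other.
recall = TP/(TP+FN).
u2r: TP=774, FN=92+76=168 → 774/942 = 0.8217

0.822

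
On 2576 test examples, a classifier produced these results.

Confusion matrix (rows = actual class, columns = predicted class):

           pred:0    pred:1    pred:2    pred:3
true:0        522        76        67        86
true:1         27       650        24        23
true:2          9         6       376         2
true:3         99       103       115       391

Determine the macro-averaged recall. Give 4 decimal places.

0.7755

Per-class recall (TP/(TP+FN)):
  0: TP=522, FN=76+67+86=229 → 522/751 = 0.69507
  1: TP=650, FN=27+24+23=74 → 650/724 = 0.89779
  2: TP=376, FN=9+6+2=17 → 376/393 = 0.95674
  3: TP=391, FN=99+103+115=317 → 391/708 = 0.55226
Macro-recall = mean = (0.69507 + 0.89779 + 0.95674 + 0.55226) / 4 = 0.7755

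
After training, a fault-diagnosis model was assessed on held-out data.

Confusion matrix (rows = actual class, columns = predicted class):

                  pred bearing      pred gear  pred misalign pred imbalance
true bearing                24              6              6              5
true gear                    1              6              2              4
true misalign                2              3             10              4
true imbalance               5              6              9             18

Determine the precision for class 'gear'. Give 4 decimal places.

0.2857

Treat 'gear' as positive and all other classes as negative.
precision = TP/(TP+FP).
gear: TP=6, FP=6+3+6=15 → 6/21 = 0.28571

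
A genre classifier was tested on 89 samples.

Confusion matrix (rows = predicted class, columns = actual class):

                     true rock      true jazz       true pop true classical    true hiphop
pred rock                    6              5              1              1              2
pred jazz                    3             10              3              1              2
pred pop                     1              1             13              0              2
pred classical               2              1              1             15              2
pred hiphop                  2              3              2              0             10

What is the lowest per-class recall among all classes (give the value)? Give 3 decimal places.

Per-class recall (TP/(TP+FN)):
  rock: TP=6, FN=3+1+2+2=8 → 6/14 = 0.4286
  jazz: TP=10, FN=5+1+1+3=10 → 10/20 = 0.5000
  pop: TP=13, FN=1+3+1+2=7 → 13/20 = 0.6500
  classical: TP=15, FN=1+1+0+0=2 → 15/17 = 0.8824
  hiphop: TP=10, FN=2+2+2+2=8 → 10/18 = 0.5556
Lowest is class 'rock' with recall = 0.429.

0.429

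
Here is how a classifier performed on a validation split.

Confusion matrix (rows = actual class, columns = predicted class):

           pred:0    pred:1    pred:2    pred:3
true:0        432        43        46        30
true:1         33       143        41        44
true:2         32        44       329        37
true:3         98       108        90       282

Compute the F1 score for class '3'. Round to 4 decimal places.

Take TP from the diagonal, FP from the rest of the '3' prediction marginal, FN from the rest of the '3' actual marginal.
F1 score = 2·TP/(2·TP+FP+FN).
3: TP=282, FP=30+44+37=111, FN=98+108+90=296 → 564/971 = 0.58084

0.5808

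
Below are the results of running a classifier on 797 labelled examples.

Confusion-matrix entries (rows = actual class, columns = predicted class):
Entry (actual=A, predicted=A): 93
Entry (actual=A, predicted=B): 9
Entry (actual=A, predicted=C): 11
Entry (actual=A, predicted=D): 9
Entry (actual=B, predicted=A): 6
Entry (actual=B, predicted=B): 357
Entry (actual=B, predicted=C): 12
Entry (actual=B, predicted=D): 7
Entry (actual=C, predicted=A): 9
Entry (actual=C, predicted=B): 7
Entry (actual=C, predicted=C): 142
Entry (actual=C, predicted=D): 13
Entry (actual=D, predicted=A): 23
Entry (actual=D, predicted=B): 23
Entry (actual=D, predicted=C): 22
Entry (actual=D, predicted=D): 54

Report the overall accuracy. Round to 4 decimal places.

0.8105

Accuracy = trace / total = (93+357+142+54=646) / 797 = 646/797 = 0.8105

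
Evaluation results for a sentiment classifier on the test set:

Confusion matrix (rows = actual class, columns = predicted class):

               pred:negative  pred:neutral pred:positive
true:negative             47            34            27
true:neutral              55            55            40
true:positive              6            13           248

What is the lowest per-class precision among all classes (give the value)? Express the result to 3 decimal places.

0.435

Per-class precision (TP/(TP+FP)):
  negative: TP=47, FP=55+6=61 → 47/108 = 0.4352
  neutral: TP=55, FP=34+13=47 → 55/102 = 0.5392
  positive: TP=248, FP=27+40=67 → 248/315 = 0.7873
Lowest is class 'negative' with precision = 0.435.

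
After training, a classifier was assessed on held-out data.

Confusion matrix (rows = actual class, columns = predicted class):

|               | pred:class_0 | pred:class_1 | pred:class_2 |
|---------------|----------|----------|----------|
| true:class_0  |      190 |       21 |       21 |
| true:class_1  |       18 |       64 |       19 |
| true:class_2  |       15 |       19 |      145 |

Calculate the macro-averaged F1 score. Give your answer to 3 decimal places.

Per-class F1 score (2·TP/(2·TP+FP+FN)):
  class_0: TP=190, FP=18+15=33, FN=21+21=42 → 380/455 = 0.8352
  class_1: TP=64, FP=21+19=40, FN=18+19=37 → 128/205 = 0.6244
  class_2: TP=145, FP=21+19=40, FN=15+19=34 → 290/364 = 0.7967
Macro-F1 score = mean = (0.8352 + 0.6244 + 0.7967) / 3 = 0.752

0.752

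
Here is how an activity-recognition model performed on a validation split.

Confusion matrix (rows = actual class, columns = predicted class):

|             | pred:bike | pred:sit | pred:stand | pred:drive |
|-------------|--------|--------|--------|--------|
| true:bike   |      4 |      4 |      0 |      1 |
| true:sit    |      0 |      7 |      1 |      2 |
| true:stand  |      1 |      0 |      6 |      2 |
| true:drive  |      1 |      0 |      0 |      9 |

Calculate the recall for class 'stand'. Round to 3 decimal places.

0.667

recall = TP/(TP+FN).
stand: TP=6, FN=1+0+2=3 → 6/9 = 0.6667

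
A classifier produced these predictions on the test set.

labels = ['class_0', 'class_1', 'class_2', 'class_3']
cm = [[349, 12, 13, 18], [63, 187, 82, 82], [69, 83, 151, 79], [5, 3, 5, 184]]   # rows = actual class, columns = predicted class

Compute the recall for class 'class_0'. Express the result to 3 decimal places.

0.890

One-vs-rest for 'class_0': TP = diagonal; FP = other classes predicted 'class_0'; FN = 'class_0' predicted as other.
recall = TP/(TP+FN).
class_0: TP=349, FN=12+13+18=43 → 349/392 = 0.8903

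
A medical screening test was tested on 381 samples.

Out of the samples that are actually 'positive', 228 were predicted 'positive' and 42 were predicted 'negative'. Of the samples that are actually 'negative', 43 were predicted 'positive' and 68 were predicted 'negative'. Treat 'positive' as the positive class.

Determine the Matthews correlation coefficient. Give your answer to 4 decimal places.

MCC = (TP·TN − FP·FN) / √((TP+FP)(TP+FN)(TN+FP)(TN+FN))
Numerator = 228·68 − 43·42 = 13698
Denominator = √(271·270·111·110) = √893405700 = 29889.8929
MCC = 13698 / 29889.8929 = 0.4583

0.4583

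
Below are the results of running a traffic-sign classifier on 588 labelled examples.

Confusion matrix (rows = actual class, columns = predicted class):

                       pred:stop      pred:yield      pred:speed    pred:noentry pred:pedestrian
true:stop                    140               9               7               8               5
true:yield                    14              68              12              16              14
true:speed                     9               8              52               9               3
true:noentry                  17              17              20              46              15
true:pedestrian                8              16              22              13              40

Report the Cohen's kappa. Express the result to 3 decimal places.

0.477

Observed agreement pₒ = trace/N = 346/588 = 0.5884
Expected agreement pₑ = Σ (rowᵢ·colᵢ)/N² = (169·188 + 124·118 + 81·113 + 115·92 + 99·77)/588² = 0.2133
κ = (pₒ − pₑ)/(1 − pₑ) = (0.5884 − 0.2133)/(1 − 0.2133) = 0.477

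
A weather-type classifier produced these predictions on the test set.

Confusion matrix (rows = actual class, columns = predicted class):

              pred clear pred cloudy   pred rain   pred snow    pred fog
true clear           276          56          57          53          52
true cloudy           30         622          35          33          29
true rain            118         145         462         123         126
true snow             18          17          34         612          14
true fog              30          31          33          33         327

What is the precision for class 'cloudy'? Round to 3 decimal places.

One-vs-rest for 'cloudy': TP = diagonal; FP = other classes predicted 'cloudy'; FN = 'cloudy' predicted as other.
precision = TP/(TP+FP).
cloudy: TP=622, FP=56+145+17+31=249 → 622/871 = 0.7141

0.714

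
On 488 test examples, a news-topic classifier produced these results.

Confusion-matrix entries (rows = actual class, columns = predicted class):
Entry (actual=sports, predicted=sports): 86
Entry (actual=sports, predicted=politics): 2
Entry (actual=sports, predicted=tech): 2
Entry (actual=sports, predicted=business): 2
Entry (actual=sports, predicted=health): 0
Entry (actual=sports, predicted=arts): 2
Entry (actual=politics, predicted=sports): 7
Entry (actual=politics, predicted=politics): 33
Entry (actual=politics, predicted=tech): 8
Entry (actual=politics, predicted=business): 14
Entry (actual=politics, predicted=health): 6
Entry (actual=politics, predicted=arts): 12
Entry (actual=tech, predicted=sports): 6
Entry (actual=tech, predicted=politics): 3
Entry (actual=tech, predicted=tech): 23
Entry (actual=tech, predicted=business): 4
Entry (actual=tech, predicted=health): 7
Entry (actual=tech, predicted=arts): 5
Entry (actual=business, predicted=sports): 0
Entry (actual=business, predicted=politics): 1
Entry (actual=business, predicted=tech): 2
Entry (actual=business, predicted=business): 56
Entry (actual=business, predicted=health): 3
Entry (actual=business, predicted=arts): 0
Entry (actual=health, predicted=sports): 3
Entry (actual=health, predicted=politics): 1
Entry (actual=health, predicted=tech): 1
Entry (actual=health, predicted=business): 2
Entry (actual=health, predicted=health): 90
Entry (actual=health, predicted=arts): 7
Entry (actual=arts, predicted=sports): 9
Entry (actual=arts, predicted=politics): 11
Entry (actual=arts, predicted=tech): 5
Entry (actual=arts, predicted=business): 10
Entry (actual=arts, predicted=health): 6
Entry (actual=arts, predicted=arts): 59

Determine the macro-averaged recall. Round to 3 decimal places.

0.694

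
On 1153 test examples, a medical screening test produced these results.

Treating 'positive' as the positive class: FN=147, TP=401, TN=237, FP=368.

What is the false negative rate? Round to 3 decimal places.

0.268

FNR = FN/(FN+TP) = 147/(147+401) = 0.268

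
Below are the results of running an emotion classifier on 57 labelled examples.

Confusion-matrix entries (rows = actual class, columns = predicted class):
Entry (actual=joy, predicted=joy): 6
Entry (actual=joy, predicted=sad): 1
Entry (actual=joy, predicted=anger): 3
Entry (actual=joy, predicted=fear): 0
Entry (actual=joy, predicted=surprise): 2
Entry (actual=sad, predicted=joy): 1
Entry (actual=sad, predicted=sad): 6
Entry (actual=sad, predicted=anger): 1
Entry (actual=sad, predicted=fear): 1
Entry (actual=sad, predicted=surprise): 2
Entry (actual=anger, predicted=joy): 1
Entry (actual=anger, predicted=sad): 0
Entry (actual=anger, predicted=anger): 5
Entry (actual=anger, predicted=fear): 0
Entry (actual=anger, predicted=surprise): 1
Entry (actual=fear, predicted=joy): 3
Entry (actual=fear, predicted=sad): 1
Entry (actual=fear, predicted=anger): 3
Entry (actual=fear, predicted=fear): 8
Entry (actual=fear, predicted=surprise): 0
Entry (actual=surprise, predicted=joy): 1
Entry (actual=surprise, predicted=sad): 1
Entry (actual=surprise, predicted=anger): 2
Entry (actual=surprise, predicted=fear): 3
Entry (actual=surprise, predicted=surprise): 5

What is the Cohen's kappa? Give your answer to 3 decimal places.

Observed agreement pₒ = trace/N = 30/57 = 0.5263
Expected agreement pₑ = Σ (rowᵢ·colᵢ)/N² = (12·12 + 11·9 + 7·14 + 15·12 + 12·10)/57² = 0.1973
κ = (pₒ − pₑ)/(1 − pₑ) = (0.5263 − 0.1973)/(1 − 0.1973) = 0.410

0.410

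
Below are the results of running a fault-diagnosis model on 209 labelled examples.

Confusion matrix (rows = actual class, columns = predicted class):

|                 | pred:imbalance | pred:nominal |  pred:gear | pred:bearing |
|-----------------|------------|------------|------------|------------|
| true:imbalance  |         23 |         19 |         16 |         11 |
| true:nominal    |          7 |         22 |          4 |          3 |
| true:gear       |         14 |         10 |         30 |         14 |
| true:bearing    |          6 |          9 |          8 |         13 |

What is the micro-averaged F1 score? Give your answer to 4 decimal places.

0.4211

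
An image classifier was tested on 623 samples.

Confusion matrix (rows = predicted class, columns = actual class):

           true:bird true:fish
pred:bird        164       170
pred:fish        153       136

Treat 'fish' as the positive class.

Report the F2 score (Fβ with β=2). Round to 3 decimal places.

0.449

Fβ = (1+β²)·TP / ((1+β²)·TP + β²·FN + FP), with β²=4
= 5·136 / (5·136 + 4·170 + 153) = 0.449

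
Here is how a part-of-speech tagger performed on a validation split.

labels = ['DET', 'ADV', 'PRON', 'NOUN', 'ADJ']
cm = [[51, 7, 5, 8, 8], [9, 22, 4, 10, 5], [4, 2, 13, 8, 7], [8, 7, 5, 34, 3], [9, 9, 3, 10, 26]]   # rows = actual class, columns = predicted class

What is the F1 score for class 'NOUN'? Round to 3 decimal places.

Treat 'NOUN' as positive and all other classes as negative.
F1 score = 2·TP/(2·TP+FP+FN).
NOUN: TP=34, FP=8+10+8+10=36, FN=8+7+5+3=23 → 68/127 = 0.5354

0.535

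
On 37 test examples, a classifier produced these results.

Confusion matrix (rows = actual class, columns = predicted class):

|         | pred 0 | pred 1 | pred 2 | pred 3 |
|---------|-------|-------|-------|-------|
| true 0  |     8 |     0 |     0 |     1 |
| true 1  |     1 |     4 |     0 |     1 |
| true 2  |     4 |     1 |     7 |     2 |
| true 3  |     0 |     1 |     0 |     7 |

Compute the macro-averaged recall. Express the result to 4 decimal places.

Per-class recall (TP/(TP+FN)):
  0: TP=8, FN=0+0+1=1 → 8/9 = 0.88889
  1: TP=4, FN=1+0+1=2 → 4/6 = 0.66667
  2: TP=7, FN=4+1+2=7 → 7/14 = 0.50000
  3: TP=7, FN=0+1+0=1 → 7/8 = 0.87500
Macro-recall = mean = (0.88889 + 0.66667 + 0.50000 + 0.87500) / 4 = 0.7326

0.7326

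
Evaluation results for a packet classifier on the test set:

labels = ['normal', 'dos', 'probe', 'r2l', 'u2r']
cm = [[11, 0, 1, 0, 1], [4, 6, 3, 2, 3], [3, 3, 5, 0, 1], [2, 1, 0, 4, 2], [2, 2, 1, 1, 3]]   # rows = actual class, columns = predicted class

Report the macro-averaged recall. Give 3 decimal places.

0.475

Per-class recall (TP/(TP+FN)):
  normal: TP=11, FN=0+1+0+1=2 → 11/13 = 0.8462
  dos: TP=6, FN=4+3+2+3=12 → 6/18 = 0.3333
  probe: TP=5, FN=3+3+0+1=7 → 5/12 = 0.4167
  r2l: TP=4, FN=2+1+0+2=5 → 4/9 = 0.4444
  u2r: TP=3, FN=2+2+1+1=6 → 3/9 = 0.3333
Macro-recall = mean = (0.8462 + 0.3333 + 0.4167 + 0.4444 + 0.3333) / 5 = 0.475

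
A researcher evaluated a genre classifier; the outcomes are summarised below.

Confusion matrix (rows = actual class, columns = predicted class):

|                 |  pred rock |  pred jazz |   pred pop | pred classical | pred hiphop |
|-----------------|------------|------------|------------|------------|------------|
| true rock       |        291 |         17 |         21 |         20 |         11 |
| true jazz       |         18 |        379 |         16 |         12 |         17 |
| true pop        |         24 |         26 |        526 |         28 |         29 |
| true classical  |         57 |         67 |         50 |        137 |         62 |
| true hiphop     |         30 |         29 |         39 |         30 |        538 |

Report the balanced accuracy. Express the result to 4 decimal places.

Balanced accuracy = mean of per-class recall.
  rock: recall = 291/360 = 0.80833
  jazz: recall = 379/442 = 0.85747
  pop: recall = 526/633 = 0.83096
  classical: recall = 137/373 = 0.36729
  hiphop: recall = 538/666 = 0.80781
Mean = (0.80833 + 0.85747 + 0.83096 + 0.36729 + 0.80781) / 5 = 0.7344

0.7344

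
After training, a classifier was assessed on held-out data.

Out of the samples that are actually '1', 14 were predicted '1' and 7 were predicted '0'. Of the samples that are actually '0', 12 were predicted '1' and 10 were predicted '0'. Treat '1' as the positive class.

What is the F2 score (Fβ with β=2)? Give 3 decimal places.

Fβ = (1+β²)·TP / ((1+β²)·TP + β²·FN + FP), with β²=4
= 5·14 / (5·14 + 4·7 + 12) = 0.636

0.636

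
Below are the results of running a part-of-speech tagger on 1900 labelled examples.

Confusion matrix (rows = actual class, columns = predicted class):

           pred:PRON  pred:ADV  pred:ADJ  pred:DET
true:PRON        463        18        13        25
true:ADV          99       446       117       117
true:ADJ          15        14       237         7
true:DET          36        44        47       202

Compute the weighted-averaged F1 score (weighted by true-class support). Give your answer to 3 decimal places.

0.707

Per-class F1 score (2·TP/(2·TP+FP+FN)):
  PRON: TP=463, FP=99+15+36=150, FN=18+13+25=56 → 926/1132 = 0.8180
  ADV: TP=446, FP=18+14+44=76, FN=99+117+117=333 → 892/1301 = 0.6856
  ADJ: TP=237, FP=13+117+47=177, FN=15+14+7=36 → 474/687 = 0.6900
  DET: TP=202, FP=25+117+7=149, FN=36+44+47=127 → 404/680 = 0.5941
Weighted-F1 score = Σ (supportᵢ/N)·F1 scoreᵢ with N=1900: (519/1900)·0.8180 + (779/1900)·0.6856 + (273/1900)·0.6900 + (329/1900)·0.5941 = 0.707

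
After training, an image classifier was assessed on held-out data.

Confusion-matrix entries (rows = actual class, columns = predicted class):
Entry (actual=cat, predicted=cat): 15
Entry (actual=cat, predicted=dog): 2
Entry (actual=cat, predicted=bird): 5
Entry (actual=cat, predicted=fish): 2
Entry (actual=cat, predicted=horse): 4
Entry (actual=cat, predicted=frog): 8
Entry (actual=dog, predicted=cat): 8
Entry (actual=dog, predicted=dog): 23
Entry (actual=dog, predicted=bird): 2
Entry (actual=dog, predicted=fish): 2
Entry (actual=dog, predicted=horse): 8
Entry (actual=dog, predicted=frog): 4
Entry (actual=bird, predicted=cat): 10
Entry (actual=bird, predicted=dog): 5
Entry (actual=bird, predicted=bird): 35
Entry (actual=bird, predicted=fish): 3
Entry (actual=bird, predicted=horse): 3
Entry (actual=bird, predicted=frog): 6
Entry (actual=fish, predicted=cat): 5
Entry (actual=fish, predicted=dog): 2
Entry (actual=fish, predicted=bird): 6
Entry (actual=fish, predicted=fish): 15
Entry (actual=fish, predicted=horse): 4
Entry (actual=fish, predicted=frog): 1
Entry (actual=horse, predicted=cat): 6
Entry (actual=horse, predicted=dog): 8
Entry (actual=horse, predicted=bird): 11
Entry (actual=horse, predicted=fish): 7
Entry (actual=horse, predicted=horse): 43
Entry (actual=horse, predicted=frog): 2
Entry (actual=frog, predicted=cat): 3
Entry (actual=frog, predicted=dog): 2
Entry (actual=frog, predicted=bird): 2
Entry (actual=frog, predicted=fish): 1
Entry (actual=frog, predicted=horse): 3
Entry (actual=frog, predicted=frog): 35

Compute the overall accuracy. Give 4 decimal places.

Accuracy = trace / total = (15+23+35+15+43+35=166) / 301 = 166/301 = 0.5515

0.5515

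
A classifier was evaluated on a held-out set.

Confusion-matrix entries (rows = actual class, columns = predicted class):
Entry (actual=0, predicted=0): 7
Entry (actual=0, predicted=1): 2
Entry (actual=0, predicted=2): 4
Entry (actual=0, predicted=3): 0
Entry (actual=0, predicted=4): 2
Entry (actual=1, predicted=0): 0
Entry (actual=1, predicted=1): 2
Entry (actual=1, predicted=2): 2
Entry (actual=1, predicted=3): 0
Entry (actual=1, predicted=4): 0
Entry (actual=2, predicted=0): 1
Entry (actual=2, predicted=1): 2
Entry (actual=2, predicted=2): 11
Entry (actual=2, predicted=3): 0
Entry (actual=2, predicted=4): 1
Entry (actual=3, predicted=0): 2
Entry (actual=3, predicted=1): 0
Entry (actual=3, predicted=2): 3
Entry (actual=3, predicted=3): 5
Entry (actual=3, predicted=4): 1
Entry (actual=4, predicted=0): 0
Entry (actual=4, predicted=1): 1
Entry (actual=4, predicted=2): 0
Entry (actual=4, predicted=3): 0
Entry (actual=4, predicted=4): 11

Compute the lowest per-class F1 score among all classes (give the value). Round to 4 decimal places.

Per-class F1 score (2·TP/(2·TP+FP+FN)):
  0: TP=7, FP=0+1+2+0=3, FN=2+4+0+2=8 → 14/25 = 0.56000
  1: TP=2, FP=2+2+0+1=5, FN=0+2+0+0=2 → 4/11 = 0.36364
  2: TP=11, FP=4+2+3+0=9, FN=1+2+0+1=4 → 22/35 = 0.62857
  3: TP=5, FP=0+0+0+0=0, FN=2+0+3+1=6 → 10/16 = 0.62500
  4: TP=11, FP=2+0+1+1=4, FN=0+1+0+0=1 → 22/27 = 0.81481
Lowest is class '1' with F1 score = 0.3636.

0.3636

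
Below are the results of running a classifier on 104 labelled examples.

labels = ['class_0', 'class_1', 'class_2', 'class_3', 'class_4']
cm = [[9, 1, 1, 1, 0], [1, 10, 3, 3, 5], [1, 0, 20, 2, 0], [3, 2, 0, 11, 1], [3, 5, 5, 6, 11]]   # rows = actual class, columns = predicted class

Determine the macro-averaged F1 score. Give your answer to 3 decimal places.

Per-class F1 score (2·TP/(2·TP+FP+FN)):
  class_0: TP=9, FP=1+1+3+3=8, FN=1+1+1+0=3 → 18/29 = 0.6207
  class_1: TP=10, FP=1+0+2+5=8, FN=1+3+3+5=12 → 20/40 = 0.5000
  class_2: TP=20, FP=1+3+0+5=9, FN=1+0+2+0=3 → 40/52 = 0.7692
  class_3: TP=11, FP=1+3+2+6=12, FN=3+2+0+1=6 → 22/40 = 0.5500
  class_4: TP=11, FP=0+5+0+1=6, FN=3+5+5+6=19 → 22/47 = 0.4681
Macro-F1 score = mean = (0.6207 + 0.5000 + 0.7692 + 0.5500 + 0.4681) / 5 = 0.582

0.582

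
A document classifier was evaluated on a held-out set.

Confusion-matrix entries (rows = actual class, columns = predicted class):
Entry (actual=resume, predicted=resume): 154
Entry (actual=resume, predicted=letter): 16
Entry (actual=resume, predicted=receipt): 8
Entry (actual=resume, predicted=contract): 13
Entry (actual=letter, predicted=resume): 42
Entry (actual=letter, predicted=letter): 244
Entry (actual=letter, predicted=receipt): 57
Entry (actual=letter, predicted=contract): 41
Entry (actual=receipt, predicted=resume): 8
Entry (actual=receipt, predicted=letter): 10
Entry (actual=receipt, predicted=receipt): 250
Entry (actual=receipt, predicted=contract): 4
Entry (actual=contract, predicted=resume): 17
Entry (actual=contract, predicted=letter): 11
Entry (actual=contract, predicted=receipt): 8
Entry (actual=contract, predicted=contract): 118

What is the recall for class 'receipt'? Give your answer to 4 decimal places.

0.9191

One-vs-rest for 'receipt': TP = diagonal; FP = other classes predicted 'receipt'; FN = 'receipt' predicted as other.
recall = TP/(TP+FN).
receipt: TP=250, FN=8+10+4=22 → 250/272 = 0.91912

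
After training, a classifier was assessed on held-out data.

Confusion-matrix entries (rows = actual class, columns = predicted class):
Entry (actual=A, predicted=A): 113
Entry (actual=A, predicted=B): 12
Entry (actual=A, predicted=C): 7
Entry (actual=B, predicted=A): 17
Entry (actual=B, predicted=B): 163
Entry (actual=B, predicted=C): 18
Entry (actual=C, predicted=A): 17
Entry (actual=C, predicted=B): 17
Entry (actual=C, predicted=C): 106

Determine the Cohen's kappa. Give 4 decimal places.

0.7150

Observed agreement pₒ = trace/N = 382/470 = 0.81277
Expected agreement pₑ = Σ (rowᵢ·colᵢ)/N² = (132·147 + 198·192 + 140·131)/470² = 0.34296
κ = (pₒ − pₑ)/(1 − pₑ) = (0.81277 − 0.34296)/(1 − 0.34296) = 0.7150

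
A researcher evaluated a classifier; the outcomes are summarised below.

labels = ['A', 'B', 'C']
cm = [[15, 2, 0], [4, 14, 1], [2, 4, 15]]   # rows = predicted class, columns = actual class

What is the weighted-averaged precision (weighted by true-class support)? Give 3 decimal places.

Per-class precision (TP/(TP+FP)):
  A: TP=15, FP=2+0=2 → 15/17 = 0.8824
  B: TP=14, FP=4+1=5 → 14/19 = 0.7368
  C: TP=15, FP=2+4=6 → 15/21 = 0.7143
Weighted-precision = Σ (supportᵢ/N)·precisionᵢ with N=57: (21/57)·0.8824 + (20/57)·0.7368 + (16/57)·0.7143 = 0.784

0.784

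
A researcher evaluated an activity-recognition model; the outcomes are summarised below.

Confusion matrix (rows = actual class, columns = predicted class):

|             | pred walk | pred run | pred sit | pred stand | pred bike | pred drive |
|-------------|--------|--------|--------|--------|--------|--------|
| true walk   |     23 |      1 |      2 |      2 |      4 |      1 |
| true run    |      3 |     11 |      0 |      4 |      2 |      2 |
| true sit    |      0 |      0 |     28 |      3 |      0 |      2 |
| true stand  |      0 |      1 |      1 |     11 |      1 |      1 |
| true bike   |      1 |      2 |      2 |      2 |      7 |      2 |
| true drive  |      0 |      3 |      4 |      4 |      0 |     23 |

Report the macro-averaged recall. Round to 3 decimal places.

0.649

Per-class recall (TP/(TP+FN)):
  walk: TP=23, FN=1+2+2+4+1=10 → 23/33 = 0.6970
  run: TP=11, FN=3+0+4+2+2=11 → 11/22 = 0.5000
  sit: TP=28, FN=0+0+3+0+2=5 → 28/33 = 0.8485
  stand: TP=11, FN=0+1+1+1+1=4 → 11/15 = 0.7333
  bike: TP=7, FN=1+2+2+2+2=9 → 7/16 = 0.4375
  drive: TP=23, FN=0+3+4+4+0=11 → 23/34 = 0.6765
Macro-recall = mean = (0.6970 + 0.5000 + 0.8485 + 0.7333 + 0.4375 + 0.6765) / 6 = 0.649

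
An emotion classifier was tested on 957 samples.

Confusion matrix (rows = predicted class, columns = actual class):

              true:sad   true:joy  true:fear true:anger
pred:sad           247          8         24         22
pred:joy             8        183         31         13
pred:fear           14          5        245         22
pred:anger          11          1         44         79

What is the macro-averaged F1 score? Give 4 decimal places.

0.7646

Per-class F1 score (2·TP/(2·TP+FP+FN)):
  sad: TP=247, FP=8+24+22=54, FN=8+14+11=33 → 494/581 = 0.85026
  joy: TP=183, FP=8+31+13=52, FN=8+5+1=14 → 366/432 = 0.84722
  fear: TP=245, FP=14+5+22=41, FN=24+31+44=99 → 490/630 = 0.77778
  anger: TP=79, FP=11+1+44=56, FN=22+13+22=57 → 158/271 = 0.58303
Macro-F1 score = mean = (0.85026 + 0.84722 + 0.77778 + 0.58303) / 4 = 0.7646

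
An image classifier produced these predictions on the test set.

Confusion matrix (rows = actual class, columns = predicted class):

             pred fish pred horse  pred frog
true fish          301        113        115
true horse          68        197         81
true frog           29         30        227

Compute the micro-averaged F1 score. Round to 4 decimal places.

0.6245

Micro-averaging pools counts across classes: ΣTP=725, ΣFP=436, ΣFN=436.
Micro-F1 score = 2·TP/(2·TP+FP+FN) on pooled counts = 0.6245 (equals overall accuracy in single-label multiclass).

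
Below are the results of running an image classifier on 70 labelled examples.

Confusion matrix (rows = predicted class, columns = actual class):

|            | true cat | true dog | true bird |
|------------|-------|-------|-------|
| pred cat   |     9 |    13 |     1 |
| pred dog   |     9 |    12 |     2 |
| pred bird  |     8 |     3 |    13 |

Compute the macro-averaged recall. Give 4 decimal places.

0.5291

Per-class recall (TP/(TP+FN)):
  cat: TP=9, FN=9+8=17 → 9/26 = 0.34615
  dog: TP=12, FN=13+3=16 → 12/28 = 0.42857
  bird: TP=13, FN=1+2=3 → 13/16 = 0.81250
Macro-recall = mean = (0.34615 + 0.42857 + 0.81250) / 3 = 0.5291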